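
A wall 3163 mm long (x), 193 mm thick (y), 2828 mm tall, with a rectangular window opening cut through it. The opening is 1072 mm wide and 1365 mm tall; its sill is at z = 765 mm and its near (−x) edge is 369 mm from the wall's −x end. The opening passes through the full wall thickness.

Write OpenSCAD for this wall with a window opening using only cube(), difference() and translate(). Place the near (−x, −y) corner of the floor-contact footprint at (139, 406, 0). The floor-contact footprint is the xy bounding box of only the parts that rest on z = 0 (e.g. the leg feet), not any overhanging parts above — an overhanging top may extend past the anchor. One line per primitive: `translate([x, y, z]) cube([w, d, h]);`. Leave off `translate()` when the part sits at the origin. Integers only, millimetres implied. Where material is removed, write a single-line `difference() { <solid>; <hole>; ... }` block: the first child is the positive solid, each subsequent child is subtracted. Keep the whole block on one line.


difference() { translate([139, 406, 0]) cube([3163, 193, 2828]); translate([508, 406, 765]) cube([1072, 193, 1365]); }


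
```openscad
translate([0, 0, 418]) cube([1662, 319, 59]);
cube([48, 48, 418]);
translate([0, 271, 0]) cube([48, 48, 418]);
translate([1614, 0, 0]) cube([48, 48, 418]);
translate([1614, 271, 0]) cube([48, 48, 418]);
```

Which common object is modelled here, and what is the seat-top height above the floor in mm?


A bench. The seat-top height is 477 mm.

A long slab on four corner posts — a bench. The slab sits at z = 418 with thickness 59, so the top is 418 + 59 = 477 mm.


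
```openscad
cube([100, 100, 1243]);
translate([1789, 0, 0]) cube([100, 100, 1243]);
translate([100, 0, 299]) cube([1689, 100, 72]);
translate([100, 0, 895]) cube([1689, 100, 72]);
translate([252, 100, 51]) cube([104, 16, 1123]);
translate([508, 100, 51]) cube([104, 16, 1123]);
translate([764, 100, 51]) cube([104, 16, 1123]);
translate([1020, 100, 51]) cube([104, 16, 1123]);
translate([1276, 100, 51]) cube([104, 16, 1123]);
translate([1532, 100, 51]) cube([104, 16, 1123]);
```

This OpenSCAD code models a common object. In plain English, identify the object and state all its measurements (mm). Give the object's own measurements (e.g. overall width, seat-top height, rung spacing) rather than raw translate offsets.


A fence section. Two 100×100 mm posts, 1243 mm tall, stand on the floor with a clear span of 1689 mm between their inner faces. Two horizontal rails of 100×72 mm section span the gap between the posts with their undersides at z = 299 mm and z = 895 mm, flush with the posts' −y face. 6 pickets, each 104 mm wide, 16 mm thick and 1123 mm tall, are fixed to the +y face of the rails with their bottoms at z = 51 mm, spaced across the span with a 152 mm gap after the −x post and between neighbouring pickets, with 153 mm left before the +x post.


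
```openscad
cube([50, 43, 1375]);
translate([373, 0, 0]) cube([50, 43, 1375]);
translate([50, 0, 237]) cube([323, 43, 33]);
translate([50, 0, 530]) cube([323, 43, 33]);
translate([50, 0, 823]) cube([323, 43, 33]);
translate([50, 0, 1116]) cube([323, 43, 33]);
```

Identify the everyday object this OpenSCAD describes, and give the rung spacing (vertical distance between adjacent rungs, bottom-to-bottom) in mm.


A ladder. The rung spacing is 293 mm.

Two tall 50×43 posts with 4 short bars between them — a ladder. Adjacent rungs sit at z = 237 and z = 530, so the spacing is 530 − 237 = 293 mm.


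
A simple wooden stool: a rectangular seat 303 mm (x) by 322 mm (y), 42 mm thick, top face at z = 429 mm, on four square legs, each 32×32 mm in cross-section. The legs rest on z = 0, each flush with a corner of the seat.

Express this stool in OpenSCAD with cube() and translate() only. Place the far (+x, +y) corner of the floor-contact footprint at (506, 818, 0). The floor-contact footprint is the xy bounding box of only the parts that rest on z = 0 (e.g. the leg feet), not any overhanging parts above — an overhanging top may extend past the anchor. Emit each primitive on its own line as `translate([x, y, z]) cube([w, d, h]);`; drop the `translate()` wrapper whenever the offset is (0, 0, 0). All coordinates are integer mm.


translate([203, 496, 387]) cube([303, 322, 42]);
translate([203, 496, 0]) cube([32, 32, 387]);
translate([474, 496, 0]) cube([32, 32, 387]);
translate([203, 786, 0]) cube([32, 32, 387]);
translate([474, 786, 0]) cube([32, 32, 387]);


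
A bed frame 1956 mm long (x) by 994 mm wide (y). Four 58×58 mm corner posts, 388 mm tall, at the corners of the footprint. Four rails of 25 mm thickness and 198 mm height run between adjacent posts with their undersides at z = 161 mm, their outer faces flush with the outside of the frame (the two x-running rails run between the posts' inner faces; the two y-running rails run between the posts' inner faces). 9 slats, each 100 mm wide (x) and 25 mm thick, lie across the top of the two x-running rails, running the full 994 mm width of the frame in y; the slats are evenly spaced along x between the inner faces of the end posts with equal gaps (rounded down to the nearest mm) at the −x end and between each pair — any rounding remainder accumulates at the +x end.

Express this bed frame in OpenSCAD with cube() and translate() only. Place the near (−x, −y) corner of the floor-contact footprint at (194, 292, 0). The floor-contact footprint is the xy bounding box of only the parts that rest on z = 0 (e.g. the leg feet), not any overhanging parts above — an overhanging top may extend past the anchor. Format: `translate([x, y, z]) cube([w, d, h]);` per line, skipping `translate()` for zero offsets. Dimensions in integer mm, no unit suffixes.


// slat z = rail_z + rail_h = 161 + 198 = 359
// slat gap = ⌊(1840 − 9·100) / 10⌋ = 94
translate([194, 292, 0]) cube([58, 58, 388]);
translate([194, 1228, 0]) cube([58, 58, 388]);
translate([2092, 292, 0]) cube([58, 58, 388]);
translate([2092, 1228, 0]) cube([58, 58, 388]);
translate([252, 292, 161]) cube([1840, 25, 198]);
translate([252, 1261, 161]) cube([1840, 25, 198]);
translate([194, 350, 161]) cube([25, 878, 198]);
translate([2125, 350, 161]) cube([25, 878, 198]);
translate([346, 292, 359]) cube([100, 994, 25]);
translate([540, 292, 359]) cube([100, 994, 25]);
translate([734, 292, 359]) cube([100, 994, 25]);
translate([928, 292, 359]) cube([100, 994, 25]);
translate([1122, 292, 359]) cube([100, 994, 25]);
translate([1316, 292, 359]) cube([100, 994, 25]);
translate([1510, 292, 359]) cube([100, 994, 25]);
translate([1704, 292, 359]) cube([100, 994, 25]);
translate([1898, 292, 359]) cube([100, 994, 25]);


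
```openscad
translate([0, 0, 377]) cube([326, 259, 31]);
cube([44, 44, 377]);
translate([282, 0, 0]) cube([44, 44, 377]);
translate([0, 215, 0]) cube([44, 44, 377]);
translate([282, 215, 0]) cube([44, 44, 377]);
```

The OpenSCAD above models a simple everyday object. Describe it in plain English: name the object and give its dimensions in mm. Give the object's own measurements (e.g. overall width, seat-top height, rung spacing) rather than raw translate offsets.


A four-legged stool. The seat is a 326×259×31 mm slab whose top surface is at z = 408 mm; four square legs, each 44×44 mm in cross-section, run from the floor (z = 0) to the underside of the seat, each flush with a corner of the seat.


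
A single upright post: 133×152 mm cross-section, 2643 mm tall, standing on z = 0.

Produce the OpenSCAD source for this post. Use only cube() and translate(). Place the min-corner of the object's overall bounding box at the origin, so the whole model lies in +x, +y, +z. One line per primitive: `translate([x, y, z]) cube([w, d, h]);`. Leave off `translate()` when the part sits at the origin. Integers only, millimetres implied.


cube([133, 152, 2643]);


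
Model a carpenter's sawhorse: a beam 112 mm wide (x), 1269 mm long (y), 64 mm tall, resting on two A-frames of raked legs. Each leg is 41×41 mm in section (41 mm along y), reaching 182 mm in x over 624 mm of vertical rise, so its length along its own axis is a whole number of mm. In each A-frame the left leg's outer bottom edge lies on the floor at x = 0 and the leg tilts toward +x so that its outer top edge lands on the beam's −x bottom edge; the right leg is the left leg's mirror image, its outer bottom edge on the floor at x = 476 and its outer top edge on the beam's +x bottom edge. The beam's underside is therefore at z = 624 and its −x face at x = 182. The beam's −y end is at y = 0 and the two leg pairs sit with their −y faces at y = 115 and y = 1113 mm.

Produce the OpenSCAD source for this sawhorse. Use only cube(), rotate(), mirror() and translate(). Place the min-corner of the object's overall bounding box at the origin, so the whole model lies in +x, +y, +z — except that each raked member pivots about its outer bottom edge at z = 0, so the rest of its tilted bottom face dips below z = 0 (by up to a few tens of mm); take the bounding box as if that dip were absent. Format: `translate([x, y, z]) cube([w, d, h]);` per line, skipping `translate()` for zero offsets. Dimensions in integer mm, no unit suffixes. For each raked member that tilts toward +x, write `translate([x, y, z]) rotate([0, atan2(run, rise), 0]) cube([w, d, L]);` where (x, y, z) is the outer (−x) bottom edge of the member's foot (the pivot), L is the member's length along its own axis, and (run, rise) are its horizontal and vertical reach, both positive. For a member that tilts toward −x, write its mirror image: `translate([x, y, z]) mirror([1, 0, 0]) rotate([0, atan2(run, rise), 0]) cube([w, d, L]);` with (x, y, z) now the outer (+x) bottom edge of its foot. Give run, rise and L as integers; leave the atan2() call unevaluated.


translate([182, 0, 624]) cube([112, 1269, 64]);
translate([0, 115, 0]) rotate([0, atan2(182, 624), 0]) cube([41, 41, 650]);
translate([476, 115, 0]) mirror([1, 0, 0]) rotate([0, atan2(182, 624), 0]) cube([41, 41, 650]);
translate([0, 1113, 0]) rotate([0, atan2(182, 624), 0]) cube([41, 41, 650]);
translate([476, 1113, 0]) mirror([1, 0, 0]) rotate([0, atan2(182, 624), 0]) cube([41, 41, 650]);


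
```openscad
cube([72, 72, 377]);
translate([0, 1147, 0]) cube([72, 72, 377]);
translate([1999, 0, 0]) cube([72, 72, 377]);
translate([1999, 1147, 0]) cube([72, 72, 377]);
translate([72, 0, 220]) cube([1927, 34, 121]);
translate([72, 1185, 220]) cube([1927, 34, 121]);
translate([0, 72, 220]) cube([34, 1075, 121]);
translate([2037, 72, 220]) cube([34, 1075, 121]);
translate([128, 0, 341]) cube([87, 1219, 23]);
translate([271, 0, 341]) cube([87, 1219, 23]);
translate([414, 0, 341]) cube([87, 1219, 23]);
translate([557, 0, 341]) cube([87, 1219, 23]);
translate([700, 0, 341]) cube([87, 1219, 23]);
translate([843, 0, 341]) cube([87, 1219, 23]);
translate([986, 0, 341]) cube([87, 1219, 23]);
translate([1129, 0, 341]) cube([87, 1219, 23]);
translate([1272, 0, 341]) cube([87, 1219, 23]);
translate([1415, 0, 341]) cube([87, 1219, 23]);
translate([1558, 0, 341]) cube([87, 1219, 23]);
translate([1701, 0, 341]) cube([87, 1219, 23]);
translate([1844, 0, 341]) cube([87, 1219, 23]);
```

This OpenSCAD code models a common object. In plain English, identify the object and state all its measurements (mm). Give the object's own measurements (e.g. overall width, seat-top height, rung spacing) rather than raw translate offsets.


A bed frame 2071 mm long (x) by 1219 mm wide (y). Four 72×72 mm corner posts, 377 mm tall, at the corners of the footprint. Four rails of 34 mm thickness and 121 mm height run between adjacent posts with their undersides at z = 220 mm, their outer faces flush with the outside of the frame (the two x-running rails run between the posts' inner faces; the two y-running rails run between the posts' inner faces). 13 slats, each 87 mm wide (x) and 23 mm thick, lie across the top of the two x-running rails, running the full 1219 mm width of the frame in y; along x they sit between the end posts with a 56 mm gap after the −x posts and between neighbouring slats, leaving 68 mm before the +x posts.


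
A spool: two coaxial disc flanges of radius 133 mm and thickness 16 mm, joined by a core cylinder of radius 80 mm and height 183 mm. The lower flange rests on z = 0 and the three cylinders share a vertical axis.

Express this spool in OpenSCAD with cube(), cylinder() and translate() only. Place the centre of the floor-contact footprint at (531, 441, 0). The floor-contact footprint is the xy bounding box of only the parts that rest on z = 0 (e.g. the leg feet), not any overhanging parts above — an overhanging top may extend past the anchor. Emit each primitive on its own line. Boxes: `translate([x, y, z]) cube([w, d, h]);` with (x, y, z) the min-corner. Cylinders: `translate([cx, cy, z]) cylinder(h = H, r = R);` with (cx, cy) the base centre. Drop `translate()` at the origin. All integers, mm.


translate([531, 441, 0]) cylinder(h = 16, r = 133);
translate([531, 441, 16]) cylinder(h = 183, r = 80);
translate([531, 441, 199]) cylinder(h = 16, r = 133);


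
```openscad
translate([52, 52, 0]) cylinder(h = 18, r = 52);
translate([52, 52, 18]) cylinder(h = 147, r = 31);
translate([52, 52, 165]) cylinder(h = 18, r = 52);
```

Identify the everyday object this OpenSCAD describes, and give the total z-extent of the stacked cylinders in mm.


A spool. The overall height is 183 mm.

Three coaxial cylinders, large–small–large — a spool. Two 18 mm flanges and a 147 mm core give 18 + 147 + 18 = 183 mm.


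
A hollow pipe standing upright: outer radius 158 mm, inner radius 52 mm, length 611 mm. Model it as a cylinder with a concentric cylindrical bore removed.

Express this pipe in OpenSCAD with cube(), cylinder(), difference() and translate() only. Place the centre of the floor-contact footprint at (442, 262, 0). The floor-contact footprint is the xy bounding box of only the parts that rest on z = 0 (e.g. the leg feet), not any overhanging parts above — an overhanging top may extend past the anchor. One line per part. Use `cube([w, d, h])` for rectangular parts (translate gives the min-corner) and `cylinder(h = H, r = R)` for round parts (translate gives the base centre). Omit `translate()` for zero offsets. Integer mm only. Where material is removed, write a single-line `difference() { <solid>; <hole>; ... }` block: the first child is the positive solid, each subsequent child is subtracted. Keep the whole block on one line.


difference() { translate([442, 262, 0]) cylinder(h = 611, r = 158); translate([442, 262, 0]) cylinder(h = 611, r = 52); }


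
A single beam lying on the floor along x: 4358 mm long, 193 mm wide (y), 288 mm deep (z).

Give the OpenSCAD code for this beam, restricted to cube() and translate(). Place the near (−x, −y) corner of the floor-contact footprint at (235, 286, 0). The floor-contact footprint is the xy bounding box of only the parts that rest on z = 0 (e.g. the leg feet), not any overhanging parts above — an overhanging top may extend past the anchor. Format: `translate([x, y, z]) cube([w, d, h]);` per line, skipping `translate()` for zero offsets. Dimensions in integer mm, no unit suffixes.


translate([235, 286, 0]) cube([4358, 193, 288]);


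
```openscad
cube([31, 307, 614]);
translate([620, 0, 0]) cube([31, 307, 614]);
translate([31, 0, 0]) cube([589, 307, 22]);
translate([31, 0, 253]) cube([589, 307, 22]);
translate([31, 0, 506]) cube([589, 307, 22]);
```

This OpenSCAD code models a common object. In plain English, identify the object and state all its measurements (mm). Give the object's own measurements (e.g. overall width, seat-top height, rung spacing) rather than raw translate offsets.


An open bookshelf. Two side panels, each 31 mm thick, 307 mm deep and 614 mm tall, stand 651 mm apart (outside-to-outside). Between them sit 3 shelves, each 22 mm thick and 307 mm deep, spanning the full gap between the sides. The bottom shelf rests on the floor (its underside at z = 0) and the clear gap between one shelf's top and the next shelf's underside is 231 mm.


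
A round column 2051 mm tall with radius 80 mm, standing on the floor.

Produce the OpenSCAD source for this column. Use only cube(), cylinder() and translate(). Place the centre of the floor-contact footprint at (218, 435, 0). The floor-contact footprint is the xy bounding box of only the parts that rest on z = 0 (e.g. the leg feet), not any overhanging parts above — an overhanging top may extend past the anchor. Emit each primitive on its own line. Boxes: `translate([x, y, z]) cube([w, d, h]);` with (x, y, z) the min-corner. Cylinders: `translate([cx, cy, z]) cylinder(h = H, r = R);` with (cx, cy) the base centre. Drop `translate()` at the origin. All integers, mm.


translate([218, 435, 0]) cylinder(h = 2051, r = 80);


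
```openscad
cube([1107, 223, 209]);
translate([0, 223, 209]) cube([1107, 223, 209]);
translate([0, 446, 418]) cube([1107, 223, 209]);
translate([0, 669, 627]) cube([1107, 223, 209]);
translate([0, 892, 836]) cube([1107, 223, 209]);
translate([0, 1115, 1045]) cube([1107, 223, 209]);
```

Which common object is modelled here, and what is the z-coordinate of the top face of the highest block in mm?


A staircase. The total rise is 1254 mm.

6 identical blocks, each offset up and back from the previous — a staircase. Each step is 209 mm tall and there are 6 of them, so the total rise is 6 × 209 = 1254 mm.


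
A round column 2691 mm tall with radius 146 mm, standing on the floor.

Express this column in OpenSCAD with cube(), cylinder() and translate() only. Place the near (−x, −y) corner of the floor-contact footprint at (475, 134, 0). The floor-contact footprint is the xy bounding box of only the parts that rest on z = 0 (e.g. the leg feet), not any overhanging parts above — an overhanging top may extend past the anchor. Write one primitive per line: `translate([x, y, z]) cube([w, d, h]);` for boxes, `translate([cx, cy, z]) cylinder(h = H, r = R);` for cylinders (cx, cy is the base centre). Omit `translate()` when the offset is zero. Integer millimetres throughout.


translate([621, 280, 0]) cylinder(h = 2691, r = 146);


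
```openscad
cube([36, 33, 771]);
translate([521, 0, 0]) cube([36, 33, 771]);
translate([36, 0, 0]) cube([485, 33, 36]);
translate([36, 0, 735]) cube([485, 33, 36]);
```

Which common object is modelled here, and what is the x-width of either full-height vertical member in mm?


A picture frame. The border width is 36 mm.

Four thin pieces enclosing a rectangular opening — a picture frame. The two full-height stiles are 771 mm tall; the top rail sits at z = 735 and is 36 mm tall, so the border above the opening is 771 − 735 = 36 mm, matching the stile x-width.


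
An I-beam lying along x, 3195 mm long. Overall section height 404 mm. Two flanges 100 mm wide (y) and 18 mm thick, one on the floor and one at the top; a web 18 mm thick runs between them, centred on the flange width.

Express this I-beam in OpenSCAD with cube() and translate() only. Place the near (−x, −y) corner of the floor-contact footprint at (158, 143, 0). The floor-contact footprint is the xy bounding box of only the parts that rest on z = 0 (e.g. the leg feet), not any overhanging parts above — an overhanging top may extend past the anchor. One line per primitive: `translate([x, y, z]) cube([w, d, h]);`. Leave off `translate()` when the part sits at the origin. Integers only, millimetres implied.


translate([158, 143, 0]) cube([3195, 100, 18]);
translate([158, 184, 18]) cube([3195, 18, 368]);
translate([158, 143, 386]) cube([3195, 100, 18]);


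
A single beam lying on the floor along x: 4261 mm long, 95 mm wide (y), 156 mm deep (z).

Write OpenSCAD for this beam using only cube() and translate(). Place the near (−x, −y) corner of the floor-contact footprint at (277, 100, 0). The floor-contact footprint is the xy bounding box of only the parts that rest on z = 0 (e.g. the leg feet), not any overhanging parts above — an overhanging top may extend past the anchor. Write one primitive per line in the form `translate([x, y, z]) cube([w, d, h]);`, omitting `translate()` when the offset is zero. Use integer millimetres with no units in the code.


translate([277, 100, 0]) cube([4261, 95, 156]);


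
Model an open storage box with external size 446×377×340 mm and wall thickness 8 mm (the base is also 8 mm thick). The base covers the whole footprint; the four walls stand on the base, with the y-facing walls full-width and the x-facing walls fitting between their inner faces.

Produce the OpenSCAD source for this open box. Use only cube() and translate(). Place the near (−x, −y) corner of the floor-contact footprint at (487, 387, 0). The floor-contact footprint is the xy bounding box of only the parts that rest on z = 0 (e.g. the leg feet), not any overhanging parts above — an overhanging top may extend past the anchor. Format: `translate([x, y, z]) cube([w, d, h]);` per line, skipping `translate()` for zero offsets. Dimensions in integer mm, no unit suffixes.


translate([487, 387, 0]) cube([446, 377, 8]);
translate([487, 387, 8]) cube([446, 8, 332]);
translate([487, 756, 8]) cube([446, 8, 332]);
translate([487, 395, 8]) cube([8, 361, 332]);
translate([925, 395, 8]) cube([8, 361, 332]);


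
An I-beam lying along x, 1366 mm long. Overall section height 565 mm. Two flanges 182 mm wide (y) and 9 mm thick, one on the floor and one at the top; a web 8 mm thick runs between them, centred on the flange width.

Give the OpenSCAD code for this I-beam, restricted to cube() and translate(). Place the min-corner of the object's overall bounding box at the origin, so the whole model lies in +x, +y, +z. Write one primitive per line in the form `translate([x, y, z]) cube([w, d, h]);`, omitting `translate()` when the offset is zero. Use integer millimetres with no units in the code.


cube([1366, 182, 9]);
translate([0, 87, 9]) cube([1366, 8, 547]);
translate([0, 0, 556]) cube([1366, 182, 9]);


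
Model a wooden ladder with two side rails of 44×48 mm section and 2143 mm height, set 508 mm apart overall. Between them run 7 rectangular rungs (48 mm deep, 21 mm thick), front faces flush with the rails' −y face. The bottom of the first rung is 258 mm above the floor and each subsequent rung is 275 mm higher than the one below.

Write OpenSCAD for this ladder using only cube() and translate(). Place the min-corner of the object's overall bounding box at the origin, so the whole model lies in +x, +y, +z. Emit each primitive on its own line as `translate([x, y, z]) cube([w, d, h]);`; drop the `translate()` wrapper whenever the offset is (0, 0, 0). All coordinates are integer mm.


cube([44, 48, 2143]);
translate([464, 0, 0]) cube([44, 48, 2143]);
translate([44, 0, 258]) cube([420, 48, 21]);
translate([44, 0, 533]) cube([420, 48, 21]);
translate([44, 0, 808]) cube([420, 48, 21]);
translate([44, 0, 1083]) cube([420, 48, 21]);
translate([44, 0, 1358]) cube([420, 48, 21]);
translate([44, 0, 1633]) cube([420, 48, 21]);
translate([44, 0, 1908]) cube([420, 48, 21]);


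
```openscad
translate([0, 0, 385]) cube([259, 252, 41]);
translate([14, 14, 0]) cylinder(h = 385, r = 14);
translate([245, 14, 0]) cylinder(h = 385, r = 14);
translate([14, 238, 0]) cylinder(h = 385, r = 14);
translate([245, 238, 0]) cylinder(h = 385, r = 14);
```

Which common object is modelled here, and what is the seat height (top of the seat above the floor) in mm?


A stool. The seat height is 426 mm.

A 259×252×41 slab at z = 385 on four corner cylinders — a stool. The seat top is 385 + 41 = 426 mm.


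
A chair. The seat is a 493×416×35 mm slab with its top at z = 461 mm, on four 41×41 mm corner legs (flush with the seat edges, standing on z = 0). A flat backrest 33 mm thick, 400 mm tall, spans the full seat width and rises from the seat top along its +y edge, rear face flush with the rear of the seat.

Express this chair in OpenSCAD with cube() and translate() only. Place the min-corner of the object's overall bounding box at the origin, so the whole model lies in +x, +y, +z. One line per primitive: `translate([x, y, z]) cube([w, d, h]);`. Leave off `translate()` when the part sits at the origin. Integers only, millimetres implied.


translate([0, 0, 426]) cube([493, 416, 35]);
cube([41, 41, 426]);
translate([452, 0, 0]) cube([41, 41, 426]);
translate([0, 375, 0]) cube([41, 41, 426]);
translate([452, 375, 0]) cube([41, 41, 426]);
translate([0, 383, 461]) cube([493, 33, 400]);


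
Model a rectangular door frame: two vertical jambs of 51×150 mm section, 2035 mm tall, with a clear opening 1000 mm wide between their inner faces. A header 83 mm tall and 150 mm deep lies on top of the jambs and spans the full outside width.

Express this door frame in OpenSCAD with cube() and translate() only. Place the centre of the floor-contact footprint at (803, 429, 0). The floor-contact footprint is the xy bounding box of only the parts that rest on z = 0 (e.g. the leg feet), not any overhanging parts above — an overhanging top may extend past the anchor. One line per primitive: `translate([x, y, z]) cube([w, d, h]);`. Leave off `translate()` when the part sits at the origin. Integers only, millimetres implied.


translate([252, 354, 0]) cube([51, 150, 2035]);
translate([1303, 354, 0]) cube([51, 150, 2035]);
translate([252, 354, 2035]) cube([1102, 150, 83]);


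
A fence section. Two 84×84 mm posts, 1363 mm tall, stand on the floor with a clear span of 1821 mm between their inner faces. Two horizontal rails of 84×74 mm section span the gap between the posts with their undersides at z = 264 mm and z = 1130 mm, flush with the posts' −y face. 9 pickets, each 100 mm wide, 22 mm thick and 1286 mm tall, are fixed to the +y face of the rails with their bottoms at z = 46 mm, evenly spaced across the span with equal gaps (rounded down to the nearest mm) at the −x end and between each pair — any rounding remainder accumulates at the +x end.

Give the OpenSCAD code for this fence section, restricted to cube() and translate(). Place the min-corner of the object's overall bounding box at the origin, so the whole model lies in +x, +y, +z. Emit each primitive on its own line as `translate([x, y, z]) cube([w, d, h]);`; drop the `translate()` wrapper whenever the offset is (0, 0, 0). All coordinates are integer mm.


cube([84, 84, 1363]);
translate([1905, 0, 0]) cube([84, 84, 1363]);
translate([84, 0, 264]) cube([1821, 84, 74]);
translate([84, 0, 1130]) cube([1821, 84, 74]);
translate([176, 84, 46]) cube([100, 22, 1286]);
translate([368, 84, 46]) cube([100, 22, 1286]);
translate([560, 84, 46]) cube([100, 22, 1286]);
translate([752, 84, 46]) cube([100, 22, 1286]);
translate([944, 84, 46]) cube([100, 22, 1286]);
translate([1136, 84, 46]) cube([100, 22, 1286]);
translate([1328, 84, 46]) cube([100, 22, 1286]);
translate([1520, 84, 46]) cube([100, 22, 1286]);
translate([1712, 84, 46]) cube([100, 22, 1286]);


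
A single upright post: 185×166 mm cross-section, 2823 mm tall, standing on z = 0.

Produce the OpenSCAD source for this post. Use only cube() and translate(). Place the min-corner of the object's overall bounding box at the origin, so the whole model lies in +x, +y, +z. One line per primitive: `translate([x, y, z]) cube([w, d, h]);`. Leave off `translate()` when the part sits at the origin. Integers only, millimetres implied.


cube([185, 166, 2823]);


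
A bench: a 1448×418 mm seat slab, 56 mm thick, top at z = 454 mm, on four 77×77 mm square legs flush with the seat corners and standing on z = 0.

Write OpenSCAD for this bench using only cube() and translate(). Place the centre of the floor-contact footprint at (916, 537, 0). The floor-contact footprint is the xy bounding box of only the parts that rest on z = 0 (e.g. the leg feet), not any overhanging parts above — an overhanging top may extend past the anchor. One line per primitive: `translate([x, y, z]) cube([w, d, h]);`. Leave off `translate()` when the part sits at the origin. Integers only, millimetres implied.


// leg_h = 454 − 56 = 398
translate([192, 328, 398]) cube([1448, 418, 56]);
translate([192, 328, 0]) cube([77, 77, 398]);
translate([192, 669, 0]) cube([77, 77, 398]);
translate([1563, 328, 0]) cube([77, 77, 398]);
translate([1563, 669, 0]) cube([77, 77, 398]);


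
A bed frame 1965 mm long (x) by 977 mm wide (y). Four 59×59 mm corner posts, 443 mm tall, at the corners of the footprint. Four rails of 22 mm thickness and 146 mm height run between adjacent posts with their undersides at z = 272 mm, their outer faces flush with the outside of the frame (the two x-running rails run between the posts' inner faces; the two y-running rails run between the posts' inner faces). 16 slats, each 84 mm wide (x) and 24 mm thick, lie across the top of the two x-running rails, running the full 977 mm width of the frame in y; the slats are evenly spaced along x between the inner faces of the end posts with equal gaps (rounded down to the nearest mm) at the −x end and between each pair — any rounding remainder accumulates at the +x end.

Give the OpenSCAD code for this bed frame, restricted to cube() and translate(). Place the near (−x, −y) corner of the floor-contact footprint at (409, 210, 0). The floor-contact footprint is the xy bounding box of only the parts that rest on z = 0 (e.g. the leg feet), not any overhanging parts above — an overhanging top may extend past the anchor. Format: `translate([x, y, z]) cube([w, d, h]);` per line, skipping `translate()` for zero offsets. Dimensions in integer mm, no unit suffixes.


translate([409, 210, 0]) cube([59, 59, 443]);
translate([409, 1128, 0]) cube([59, 59, 443]);
translate([2315, 210, 0]) cube([59, 59, 443]);
translate([2315, 1128, 0]) cube([59, 59, 443]);
translate([468, 210, 272]) cube([1847, 22, 146]);
translate([468, 1165, 272]) cube([1847, 22, 146]);
translate([409, 269, 272]) cube([22, 859, 146]);
translate([2352, 269, 272]) cube([22, 859, 146]);
translate([497, 210, 418]) cube([84, 977, 24]);
translate([610, 210, 418]) cube([84, 977, 24]);
translate([723, 210, 418]) cube([84, 977, 24]);
translate([836, 210, 418]) cube([84, 977, 24]);
translate([949, 210, 418]) cube([84, 977, 24]);
translate([1062, 210, 418]) cube([84, 977, 24]);
translate([1175, 210, 418]) cube([84, 977, 24]);
translate([1288, 210, 418]) cube([84, 977, 24]);
translate([1401, 210, 418]) cube([84, 977, 24]);
translate([1514, 210, 418]) cube([84, 977, 24]);
translate([1627, 210, 418]) cube([84, 977, 24]);
translate([1740, 210, 418]) cube([84, 977, 24]);
translate([1853, 210, 418]) cube([84, 977, 24]);
translate([1966, 210, 418]) cube([84, 977, 24]);
translate([2079, 210, 418]) cube([84, 977, 24]);
translate([2192, 210, 418]) cube([84, 977, 24]);


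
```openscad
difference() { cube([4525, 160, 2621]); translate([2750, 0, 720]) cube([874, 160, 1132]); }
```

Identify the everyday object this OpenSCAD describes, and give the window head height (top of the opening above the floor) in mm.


A wall with a window opening. The window head height is 1852 mm.

A wall with a rectangular opening subtracted — a window. Sill at z = 720, opening 1132 mm tall, so the head is at 720 + 1132 = 1852 mm.


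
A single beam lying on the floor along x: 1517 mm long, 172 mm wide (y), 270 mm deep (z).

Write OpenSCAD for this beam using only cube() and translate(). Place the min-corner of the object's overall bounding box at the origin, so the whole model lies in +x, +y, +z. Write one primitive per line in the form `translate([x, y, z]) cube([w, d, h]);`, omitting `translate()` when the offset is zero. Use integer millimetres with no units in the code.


cube([1517, 172, 270]);


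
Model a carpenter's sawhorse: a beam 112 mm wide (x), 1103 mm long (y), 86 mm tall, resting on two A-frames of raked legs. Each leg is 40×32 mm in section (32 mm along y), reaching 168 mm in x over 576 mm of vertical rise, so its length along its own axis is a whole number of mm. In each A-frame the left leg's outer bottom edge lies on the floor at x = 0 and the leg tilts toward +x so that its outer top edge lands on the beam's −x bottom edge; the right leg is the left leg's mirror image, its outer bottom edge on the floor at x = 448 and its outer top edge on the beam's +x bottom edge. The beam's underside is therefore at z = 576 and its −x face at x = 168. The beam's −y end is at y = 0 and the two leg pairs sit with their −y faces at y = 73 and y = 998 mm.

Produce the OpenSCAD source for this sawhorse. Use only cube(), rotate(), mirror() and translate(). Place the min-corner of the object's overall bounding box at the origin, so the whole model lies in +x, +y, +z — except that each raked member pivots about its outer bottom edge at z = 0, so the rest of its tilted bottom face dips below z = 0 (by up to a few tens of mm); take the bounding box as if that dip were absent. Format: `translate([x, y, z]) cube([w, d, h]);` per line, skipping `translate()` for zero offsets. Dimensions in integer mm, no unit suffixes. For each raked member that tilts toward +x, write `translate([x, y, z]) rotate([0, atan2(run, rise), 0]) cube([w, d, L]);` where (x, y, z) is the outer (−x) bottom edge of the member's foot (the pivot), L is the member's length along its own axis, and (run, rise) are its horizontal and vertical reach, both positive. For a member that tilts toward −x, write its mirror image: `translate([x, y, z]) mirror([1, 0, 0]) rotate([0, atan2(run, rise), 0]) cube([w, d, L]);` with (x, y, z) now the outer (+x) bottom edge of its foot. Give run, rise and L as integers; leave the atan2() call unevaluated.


// leg length = √(168² + 576²) = 600
// right-leg outer foot x = 2·168 + 112 = 448
// beam min-corner = (168, 0, 576)
translate([168, 0, 576]) cube([112, 1103, 86]);
translate([0, 73, 0]) rotate([0, atan2(168, 576), 0]) cube([40, 32, 600]);
translate([448, 73, 0]) mirror([1, 0, 0]) rotate([0, atan2(168, 576), 0]) cube([40, 32, 600]);
translate([0, 998, 0]) rotate([0, atan2(168, 576), 0]) cube([40, 32, 600]);
translate([448, 998, 0]) mirror([1, 0, 0]) rotate([0, atan2(168, 576), 0]) cube([40, 32, 600]);


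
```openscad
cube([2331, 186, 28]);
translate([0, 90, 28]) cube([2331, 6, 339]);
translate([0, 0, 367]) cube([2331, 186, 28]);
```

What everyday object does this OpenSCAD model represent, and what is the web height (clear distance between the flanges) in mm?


An I-beam. The web height is 339 mm.

Two wide flanges with a thin centred web — an I-beam. Overall 395 mm minus two 28 mm flanges gives a web of 395 − 2·28 = 339 mm.


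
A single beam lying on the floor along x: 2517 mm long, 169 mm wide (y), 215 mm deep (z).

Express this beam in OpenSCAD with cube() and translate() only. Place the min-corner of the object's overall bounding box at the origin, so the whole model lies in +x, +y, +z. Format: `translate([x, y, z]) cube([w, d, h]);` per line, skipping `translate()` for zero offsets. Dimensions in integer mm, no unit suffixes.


cube([2517, 169, 215]);


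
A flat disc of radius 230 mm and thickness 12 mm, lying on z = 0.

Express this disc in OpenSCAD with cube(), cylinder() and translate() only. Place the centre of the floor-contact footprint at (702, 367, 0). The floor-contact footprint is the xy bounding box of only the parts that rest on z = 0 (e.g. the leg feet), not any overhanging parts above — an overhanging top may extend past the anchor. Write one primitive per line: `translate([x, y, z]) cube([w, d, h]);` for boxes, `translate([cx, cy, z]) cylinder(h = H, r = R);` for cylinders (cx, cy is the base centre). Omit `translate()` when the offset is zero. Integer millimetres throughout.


translate([702, 367, 0]) cylinder(h = 12, r = 230);


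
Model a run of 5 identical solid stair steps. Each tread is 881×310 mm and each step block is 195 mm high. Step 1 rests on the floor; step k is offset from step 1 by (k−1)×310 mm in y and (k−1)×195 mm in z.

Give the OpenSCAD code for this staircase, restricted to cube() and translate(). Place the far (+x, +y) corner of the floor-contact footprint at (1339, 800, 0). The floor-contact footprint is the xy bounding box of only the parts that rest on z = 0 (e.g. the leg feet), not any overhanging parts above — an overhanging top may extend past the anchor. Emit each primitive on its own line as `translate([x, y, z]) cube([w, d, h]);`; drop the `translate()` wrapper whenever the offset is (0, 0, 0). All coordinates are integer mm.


translate([458, 490, 0]) cube([881, 310, 195]);
translate([458, 800, 195]) cube([881, 310, 195]);
translate([458, 1110, 390]) cube([881, 310, 195]);
translate([458, 1420, 585]) cube([881, 310, 195]);
translate([458, 1730, 780]) cube([881, 310, 195]);


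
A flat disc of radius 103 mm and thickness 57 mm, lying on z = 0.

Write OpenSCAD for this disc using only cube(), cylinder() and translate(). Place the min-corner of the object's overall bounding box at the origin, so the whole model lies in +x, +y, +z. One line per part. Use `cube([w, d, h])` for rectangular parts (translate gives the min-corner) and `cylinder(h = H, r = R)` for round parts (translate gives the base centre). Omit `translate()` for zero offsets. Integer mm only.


translate([103, 103, 0]) cylinder(h = 57, r = 103);


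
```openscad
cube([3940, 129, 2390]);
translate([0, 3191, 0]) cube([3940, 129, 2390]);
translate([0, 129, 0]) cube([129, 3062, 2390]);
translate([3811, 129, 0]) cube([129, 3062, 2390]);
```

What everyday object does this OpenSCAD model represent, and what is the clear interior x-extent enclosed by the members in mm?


A house (or room) frame. The interior width is 3682 mm.

Four 2390 mm walls enclosing a rectangle with no floor or roof — a room or house frame. Outside width is 3940 mm and wall thickness is 129 mm, so the interior width is 3940 − 2 × 129 = 3682 mm.


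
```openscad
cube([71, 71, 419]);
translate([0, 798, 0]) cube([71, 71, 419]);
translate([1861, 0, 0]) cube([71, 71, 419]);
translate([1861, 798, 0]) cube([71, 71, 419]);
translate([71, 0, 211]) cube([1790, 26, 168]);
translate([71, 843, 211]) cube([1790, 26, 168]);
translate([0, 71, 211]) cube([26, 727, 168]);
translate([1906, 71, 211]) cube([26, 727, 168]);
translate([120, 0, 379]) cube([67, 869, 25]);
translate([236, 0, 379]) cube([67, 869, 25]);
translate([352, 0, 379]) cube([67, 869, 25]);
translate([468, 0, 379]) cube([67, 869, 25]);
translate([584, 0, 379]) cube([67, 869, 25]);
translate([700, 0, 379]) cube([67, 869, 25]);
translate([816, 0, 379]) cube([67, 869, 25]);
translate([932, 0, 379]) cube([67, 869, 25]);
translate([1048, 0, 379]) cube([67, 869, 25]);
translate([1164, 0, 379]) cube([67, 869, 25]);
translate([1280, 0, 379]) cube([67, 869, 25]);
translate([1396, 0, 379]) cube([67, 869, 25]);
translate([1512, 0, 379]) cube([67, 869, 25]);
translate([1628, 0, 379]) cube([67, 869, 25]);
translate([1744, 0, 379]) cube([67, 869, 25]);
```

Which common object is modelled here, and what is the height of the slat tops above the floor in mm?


A bed frame. The slat-top height is 404 mm.

Four posts, four rails, and a row of slats — a bed frame. Slats sit on the rails at z = 211 + 168 = 379; with slat thickness 25, the top is 404 mm.


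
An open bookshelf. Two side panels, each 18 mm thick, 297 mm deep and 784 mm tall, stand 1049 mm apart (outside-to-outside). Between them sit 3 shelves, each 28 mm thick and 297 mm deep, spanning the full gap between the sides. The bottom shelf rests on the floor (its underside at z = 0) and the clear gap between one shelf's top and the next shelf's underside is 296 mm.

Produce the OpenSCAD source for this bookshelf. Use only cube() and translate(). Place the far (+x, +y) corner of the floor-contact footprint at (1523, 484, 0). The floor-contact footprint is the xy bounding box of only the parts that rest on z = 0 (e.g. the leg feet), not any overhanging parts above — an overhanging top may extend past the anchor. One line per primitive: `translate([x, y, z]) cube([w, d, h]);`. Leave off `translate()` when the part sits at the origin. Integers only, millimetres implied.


translate([474, 187, 0]) cube([18, 297, 784]);
translate([1505, 187, 0]) cube([18, 297, 784]);
translate([492, 187, 0]) cube([1013, 297, 28]);
translate([492, 187, 324]) cube([1013, 297, 28]);
translate([492, 187, 648]) cube([1013, 297, 28]);
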